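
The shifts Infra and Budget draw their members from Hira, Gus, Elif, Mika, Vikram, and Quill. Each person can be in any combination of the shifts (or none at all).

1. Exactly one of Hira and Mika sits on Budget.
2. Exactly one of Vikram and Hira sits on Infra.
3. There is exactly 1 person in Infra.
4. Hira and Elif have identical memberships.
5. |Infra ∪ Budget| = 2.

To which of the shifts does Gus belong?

Gus: none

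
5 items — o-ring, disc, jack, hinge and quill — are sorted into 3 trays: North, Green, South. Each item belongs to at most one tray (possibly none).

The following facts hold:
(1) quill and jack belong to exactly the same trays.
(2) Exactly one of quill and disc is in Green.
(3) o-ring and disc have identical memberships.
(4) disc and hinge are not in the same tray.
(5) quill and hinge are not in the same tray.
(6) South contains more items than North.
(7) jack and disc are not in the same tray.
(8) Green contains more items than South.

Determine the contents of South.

South = {hinge}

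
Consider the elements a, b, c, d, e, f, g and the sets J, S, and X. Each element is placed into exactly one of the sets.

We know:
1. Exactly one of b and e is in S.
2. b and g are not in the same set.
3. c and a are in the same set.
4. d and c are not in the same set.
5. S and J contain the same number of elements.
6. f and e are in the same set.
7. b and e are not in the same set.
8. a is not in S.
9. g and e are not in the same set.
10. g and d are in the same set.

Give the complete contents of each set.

J = {d, g}; S = {e, f}; X = {a, b, c}

From (8): a ∉ S.
(3): c matches a: c ∉ S.
Suppose a ∈ J: no assignment then satisfies all the clues, so a ∉ J.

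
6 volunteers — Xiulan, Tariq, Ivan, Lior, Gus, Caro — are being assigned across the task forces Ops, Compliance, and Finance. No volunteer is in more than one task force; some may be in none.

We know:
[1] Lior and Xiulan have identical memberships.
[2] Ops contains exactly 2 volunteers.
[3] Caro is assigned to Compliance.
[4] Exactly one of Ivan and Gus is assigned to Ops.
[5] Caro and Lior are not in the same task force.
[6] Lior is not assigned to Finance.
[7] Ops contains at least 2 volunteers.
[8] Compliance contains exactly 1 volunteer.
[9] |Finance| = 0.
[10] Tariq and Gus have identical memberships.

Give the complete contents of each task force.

Ops = {Gus, Tariq}; Compliance = {Caro}; Finance = {}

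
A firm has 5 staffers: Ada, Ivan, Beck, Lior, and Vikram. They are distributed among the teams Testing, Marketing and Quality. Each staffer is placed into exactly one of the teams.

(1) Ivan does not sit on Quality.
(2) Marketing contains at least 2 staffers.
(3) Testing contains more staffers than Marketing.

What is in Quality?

Quality = {}

From (1): Ivan ∉ Quality.
Suppose Ada ∈ Quality: no assignment then satisfies all the clues, so Ada ∉ Quality.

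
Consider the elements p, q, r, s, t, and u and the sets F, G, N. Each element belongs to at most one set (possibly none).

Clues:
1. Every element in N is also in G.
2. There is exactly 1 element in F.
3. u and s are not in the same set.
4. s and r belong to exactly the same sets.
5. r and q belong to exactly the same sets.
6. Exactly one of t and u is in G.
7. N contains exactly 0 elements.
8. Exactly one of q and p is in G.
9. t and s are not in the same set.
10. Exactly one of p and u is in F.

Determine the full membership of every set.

F = {u}; G = {p, t}; N = {}

(7): N already has 0, so the rest are out.
Suppose p ∈ F: no assignment then satisfies all the clues, so p ∉ F.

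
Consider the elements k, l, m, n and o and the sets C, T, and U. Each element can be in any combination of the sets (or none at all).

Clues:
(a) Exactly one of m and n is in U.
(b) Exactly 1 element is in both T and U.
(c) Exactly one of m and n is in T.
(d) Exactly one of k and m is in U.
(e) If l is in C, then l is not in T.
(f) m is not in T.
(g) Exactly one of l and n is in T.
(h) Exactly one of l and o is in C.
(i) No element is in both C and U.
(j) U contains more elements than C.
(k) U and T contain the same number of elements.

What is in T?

T = {n, o}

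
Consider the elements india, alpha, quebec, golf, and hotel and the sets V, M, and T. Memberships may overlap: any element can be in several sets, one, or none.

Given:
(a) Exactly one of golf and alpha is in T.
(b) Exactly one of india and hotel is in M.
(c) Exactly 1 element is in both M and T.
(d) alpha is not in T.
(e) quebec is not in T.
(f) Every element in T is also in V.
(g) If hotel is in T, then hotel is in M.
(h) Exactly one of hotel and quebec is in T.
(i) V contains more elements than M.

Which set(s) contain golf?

golf: T, V

From (d): alpha ∉ T.
From (e): quebec ∉ T.
(a) (exactly one): golf ∈ T.
(f) with golf ∈ T: golf ∈ V.
(h) (exactly one): hotel ∈ T.
(f) with hotel ∈ T: hotel ∈ V.
(g): hotel ∈ M.
(b) (exactly one): india ∉ M.
Suppose golf ∈ M: no assignment then satisfies all the clues, so golf ∉ M.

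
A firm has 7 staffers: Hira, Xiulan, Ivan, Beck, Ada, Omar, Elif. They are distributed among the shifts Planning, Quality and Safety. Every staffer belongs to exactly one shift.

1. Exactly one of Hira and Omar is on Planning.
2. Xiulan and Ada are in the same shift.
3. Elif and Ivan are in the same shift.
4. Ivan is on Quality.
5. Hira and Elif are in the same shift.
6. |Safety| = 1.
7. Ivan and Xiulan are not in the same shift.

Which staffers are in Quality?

From (4): Ivan ∈ Quality.
(3): Elif matches Ivan: Elif ∉ Planning.
(3): Elif matches Ivan: Elif ∈ Quality.
(5): Hira matches Elif: Hira ∉ Planning.
(5): Hira matches Elif: Hira ∈ Quality.
(7): Xiulan ∉ Quality.
(1) (exactly one): Omar ∈ Planning.
(2): Ada matches Xiulan: Ada ∉ Quality.
Suppose Beck ∈ Quality: no assignment then satisfies all the clues, so Beck ∉ Quality.

Quality = {Elif, Hira, Ivan}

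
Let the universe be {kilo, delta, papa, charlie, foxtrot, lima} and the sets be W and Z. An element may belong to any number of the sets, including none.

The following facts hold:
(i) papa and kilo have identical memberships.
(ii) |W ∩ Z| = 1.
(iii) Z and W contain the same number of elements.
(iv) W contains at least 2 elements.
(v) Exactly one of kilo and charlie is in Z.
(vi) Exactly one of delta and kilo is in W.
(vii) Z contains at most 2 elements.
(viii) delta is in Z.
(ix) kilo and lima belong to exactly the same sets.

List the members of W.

W = {delta, foxtrot}

From (viii): delta ∈ Z.
Suppose kilo ∈ W: no assignment then satisfies all the clues, so kilo ∉ W.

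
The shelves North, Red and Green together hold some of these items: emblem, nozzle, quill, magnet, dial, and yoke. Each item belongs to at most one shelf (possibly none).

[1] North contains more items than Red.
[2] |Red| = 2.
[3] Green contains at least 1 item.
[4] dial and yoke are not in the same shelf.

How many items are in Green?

1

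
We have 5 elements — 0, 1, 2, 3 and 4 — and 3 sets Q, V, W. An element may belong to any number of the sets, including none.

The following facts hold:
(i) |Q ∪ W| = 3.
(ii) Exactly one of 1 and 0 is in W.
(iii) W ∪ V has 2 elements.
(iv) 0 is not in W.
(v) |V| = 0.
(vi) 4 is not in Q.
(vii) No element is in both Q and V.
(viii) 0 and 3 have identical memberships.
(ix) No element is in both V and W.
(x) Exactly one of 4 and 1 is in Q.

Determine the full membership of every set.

From (iv): 0 ∉ W.
From (vi): 4 ∉ Q.
(ii) (exactly one): 1 ∈ W.
(v): V already has 0, so the rest are out.
(viii): 3 matches 0: 3 ∉ W.
(x) (exactly one): 1 ∈ Q.
Suppose 0 ∈ Q: no assignment then satisfies all the clues, so 0 ∉ Q.

Q = {1, 2}; V = {}; W = {1, 4}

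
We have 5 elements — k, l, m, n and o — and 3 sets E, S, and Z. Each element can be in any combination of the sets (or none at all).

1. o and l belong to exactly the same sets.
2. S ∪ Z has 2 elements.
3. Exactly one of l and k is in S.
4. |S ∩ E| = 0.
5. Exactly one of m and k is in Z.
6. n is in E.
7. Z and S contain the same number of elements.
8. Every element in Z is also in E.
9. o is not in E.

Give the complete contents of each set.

E = {m, n}; S = {k}; Z = {m}

From (6): n ∈ E.
From (9): o ∉ E.
(1): l matches o: l ∉ E.
(8) contrapositive: l ∉ Z.
(8) contrapositive: o ∉ Z.
Suppose k ∈ E: no assignment then satisfies all the clues, so k ∉ E.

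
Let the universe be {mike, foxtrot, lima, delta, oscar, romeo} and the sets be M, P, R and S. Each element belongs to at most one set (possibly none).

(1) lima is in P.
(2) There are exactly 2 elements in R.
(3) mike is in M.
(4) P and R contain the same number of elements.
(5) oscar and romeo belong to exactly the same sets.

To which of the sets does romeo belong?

romeo: R

From (1): lima ∈ P.
From (3): mike ∈ M.
Suppose romeo ∈ M: no assignment then satisfies all the clues, so romeo ∉ M.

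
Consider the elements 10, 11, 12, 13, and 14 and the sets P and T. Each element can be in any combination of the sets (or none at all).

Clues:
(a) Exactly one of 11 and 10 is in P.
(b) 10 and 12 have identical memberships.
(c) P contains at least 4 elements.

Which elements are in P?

P = {10, 12, 13, 14}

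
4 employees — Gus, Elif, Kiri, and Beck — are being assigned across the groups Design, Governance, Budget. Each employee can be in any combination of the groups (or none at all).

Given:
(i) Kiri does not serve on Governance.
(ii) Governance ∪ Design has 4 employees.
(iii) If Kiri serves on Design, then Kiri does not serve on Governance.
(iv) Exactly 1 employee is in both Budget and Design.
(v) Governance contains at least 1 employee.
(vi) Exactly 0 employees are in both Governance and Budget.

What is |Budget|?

1

From (i): Kiri ∉ Governance.
Suppose Kiri ∉ Design: no assignment then satisfies all the clues, so Kiri ∈ Design.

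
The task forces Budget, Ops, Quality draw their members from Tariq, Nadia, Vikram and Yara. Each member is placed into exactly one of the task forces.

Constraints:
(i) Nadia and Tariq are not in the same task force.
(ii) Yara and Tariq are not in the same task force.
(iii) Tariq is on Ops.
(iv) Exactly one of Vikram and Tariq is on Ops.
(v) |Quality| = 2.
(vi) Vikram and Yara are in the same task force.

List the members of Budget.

Budget = {Nadia}

From (iii): Tariq ∈ Ops.
(i): Nadia ∉ Ops.
(ii): Yara ∉ Ops.
(iv) (exactly one): Vikram ∉ Ops.
Suppose Nadia ∉ Budget: no assignment then satisfies all the clues, so Nadia ∈ Budget.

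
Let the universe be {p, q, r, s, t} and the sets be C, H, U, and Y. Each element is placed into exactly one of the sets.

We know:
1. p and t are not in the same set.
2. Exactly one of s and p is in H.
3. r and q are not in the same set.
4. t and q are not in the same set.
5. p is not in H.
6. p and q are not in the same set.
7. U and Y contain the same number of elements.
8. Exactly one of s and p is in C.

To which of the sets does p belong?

From (5): p ∉ H.
(2) (exactly one): s ∈ H.
(8) (exactly one): p ∈ C.
(1): t ∉ C.
(6): q ∉ C.

p: C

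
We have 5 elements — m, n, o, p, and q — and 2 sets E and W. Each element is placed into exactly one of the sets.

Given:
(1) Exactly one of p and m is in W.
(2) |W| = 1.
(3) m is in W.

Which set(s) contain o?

o: E

From (3): m ∈ W.
(1) (exactly one): p ∉ W.
(2): W already has 1, so the rest are out.
Only one set left: n ∈ E.
Only one set left: o ∈ E.
Only one set left: p ∈ E.
Only one set left: q ∈ E.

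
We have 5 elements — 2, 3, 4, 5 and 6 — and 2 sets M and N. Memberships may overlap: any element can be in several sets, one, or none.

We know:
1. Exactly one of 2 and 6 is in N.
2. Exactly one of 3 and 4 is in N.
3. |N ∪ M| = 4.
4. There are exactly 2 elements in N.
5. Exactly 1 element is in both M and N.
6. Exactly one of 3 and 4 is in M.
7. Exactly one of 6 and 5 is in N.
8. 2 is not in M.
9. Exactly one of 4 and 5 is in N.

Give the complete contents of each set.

M = {3, 5, 6}; N = {4, 6}

From (8): 2 ∉ M.
Suppose 2 ∈ N: no assignment then satisfies all the clues, so 2 ∉ N.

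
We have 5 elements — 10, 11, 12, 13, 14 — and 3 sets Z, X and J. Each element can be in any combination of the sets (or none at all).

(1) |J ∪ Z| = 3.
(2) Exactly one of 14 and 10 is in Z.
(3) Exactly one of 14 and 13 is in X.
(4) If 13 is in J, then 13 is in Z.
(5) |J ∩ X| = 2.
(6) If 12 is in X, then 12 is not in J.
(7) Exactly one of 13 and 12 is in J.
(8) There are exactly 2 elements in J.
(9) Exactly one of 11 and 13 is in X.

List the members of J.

J = {10, 13}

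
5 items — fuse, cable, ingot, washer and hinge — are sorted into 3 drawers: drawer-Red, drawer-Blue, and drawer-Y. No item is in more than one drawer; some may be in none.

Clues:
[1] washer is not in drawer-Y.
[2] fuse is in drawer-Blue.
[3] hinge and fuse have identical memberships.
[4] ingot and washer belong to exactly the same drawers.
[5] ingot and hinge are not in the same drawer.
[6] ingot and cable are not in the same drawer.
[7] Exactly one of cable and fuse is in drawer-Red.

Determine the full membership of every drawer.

From (1): washer ∉ drawer-Y.
From (2): fuse ∈ drawer-Blue.
(3): hinge matches fuse: hinge ∉ drawer-Red.
(3): hinge matches fuse: hinge ∈ drawer-Blue.
(4): ingot matches washer: ingot ∉ drawer-Y.
(5): ingot ∉ drawer-Blue.
(7) (exactly one): cable ∈ drawer-Red.
(4): washer matches ingot: washer ∉ drawer-Blue.
(6): ingot ∉ drawer-Red.
(4): washer matches ingot: washer ∉ drawer-Red.

drawer-Red = {cable}; drawer-Blue = {fuse, hinge}; drawer-Y = {}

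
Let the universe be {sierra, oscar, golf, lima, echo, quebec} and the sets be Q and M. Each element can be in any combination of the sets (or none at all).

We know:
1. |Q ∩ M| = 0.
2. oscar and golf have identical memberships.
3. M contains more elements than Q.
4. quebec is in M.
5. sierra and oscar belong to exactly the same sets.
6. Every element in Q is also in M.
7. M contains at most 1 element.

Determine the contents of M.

From (4): quebec ∈ M.
(7): M already has 1, so the rest are out.
(6) contrapositive: sierra ∉ Q.
(6) contrapositive: oscar ∉ Q.
(6) contrapositive: golf ∉ Q.
(6) contrapositive: lima ∉ Q.
(6) contrapositive: echo ∉ Q.

M = {quebec}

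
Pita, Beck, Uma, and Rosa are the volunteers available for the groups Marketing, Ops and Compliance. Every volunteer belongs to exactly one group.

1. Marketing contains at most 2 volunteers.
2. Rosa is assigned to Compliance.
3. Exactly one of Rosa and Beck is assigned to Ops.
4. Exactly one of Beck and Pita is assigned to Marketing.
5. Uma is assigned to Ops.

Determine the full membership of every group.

From (2): Rosa ∈ Compliance.
From (5): Uma ∈ Ops.
(3) (exactly one): Beck ∈ Ops.
(4) (exactly one): Pita ∈ Marketing.

Marketing = {Pita}; Ops = {Beck, Uma}; Compliance = {Rosa}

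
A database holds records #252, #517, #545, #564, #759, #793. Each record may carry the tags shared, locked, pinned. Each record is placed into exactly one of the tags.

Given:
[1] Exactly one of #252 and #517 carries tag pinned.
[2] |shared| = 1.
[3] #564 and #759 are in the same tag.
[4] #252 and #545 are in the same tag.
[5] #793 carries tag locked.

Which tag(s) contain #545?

#545: pinned

From (5): #793 ∈ locked.
Suppose #545 ∈ shared: no assignment then satisfies all the clues, so #545 ∉ shared.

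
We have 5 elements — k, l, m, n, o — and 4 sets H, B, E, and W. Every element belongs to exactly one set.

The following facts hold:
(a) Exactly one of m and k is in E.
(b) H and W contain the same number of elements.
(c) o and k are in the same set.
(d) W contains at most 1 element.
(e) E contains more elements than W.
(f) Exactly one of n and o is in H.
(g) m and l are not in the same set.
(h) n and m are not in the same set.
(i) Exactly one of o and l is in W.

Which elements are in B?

B = {m}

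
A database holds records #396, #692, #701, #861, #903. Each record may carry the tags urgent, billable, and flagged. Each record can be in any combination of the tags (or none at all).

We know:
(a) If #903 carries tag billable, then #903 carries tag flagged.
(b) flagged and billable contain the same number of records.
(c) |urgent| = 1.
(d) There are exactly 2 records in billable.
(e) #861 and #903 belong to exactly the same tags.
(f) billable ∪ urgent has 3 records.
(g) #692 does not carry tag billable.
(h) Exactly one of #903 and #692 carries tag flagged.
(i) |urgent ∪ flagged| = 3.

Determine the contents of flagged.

flagged = {#861, #903}

From (g): #692 ∉ billable.
Suppose #396 ∈ flagged: no assignment then satisfies all the clues, so #396 ∉ flagged.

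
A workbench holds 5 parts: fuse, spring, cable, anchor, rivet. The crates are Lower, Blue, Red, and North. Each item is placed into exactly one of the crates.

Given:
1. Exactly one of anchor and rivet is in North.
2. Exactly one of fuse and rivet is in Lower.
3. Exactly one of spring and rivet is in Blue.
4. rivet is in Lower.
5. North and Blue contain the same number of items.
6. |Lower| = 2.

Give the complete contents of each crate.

Lower = {cable, rivet}; Blue = {spring}; Red = {fuse}; North = {anchor}

From (4): rivet ∈ Lower.
(1) (exactly one): anchor ∈ North.
(2) (exactly one): fuse ∉ Lower.
(3) (exactly one): spring ∈ Blue.
(6): only 2 candidates remain for Lower, so all are in.
Suppose fuse ∈ Blue: no assignment then satisfies all the clues, so fuse ∉ Blue.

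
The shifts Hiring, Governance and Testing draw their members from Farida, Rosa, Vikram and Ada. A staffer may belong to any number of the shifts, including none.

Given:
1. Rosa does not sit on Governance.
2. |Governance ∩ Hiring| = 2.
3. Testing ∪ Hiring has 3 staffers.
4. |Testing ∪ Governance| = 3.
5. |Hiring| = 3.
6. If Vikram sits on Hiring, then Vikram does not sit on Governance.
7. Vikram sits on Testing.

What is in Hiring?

Hiring = {Ada, Farida, Vikram}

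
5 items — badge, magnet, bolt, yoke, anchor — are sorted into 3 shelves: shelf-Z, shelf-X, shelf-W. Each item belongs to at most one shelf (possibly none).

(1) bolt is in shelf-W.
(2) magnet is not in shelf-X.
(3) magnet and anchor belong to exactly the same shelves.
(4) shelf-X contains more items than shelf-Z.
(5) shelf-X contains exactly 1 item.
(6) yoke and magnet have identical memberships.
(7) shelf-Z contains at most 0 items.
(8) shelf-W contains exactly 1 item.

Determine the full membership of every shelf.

From (1): bolt ∈ shelf-W.
From (2): magnet ∉ shelf-X.
(3): anchor matches magnet: anchor ∉ shelf-X.
(6): yoke matches magnet: yoke ∉ shelf-X.
(7): shelf-Z already has 0, so the rest are out.
(8): shelf-W already has 1, so the rest are out.
(5): only 1 candidates remain for shelf-X, so all are in.

shelf-Z = {}; shelf-X = {badge}; shelf-W = {bolt}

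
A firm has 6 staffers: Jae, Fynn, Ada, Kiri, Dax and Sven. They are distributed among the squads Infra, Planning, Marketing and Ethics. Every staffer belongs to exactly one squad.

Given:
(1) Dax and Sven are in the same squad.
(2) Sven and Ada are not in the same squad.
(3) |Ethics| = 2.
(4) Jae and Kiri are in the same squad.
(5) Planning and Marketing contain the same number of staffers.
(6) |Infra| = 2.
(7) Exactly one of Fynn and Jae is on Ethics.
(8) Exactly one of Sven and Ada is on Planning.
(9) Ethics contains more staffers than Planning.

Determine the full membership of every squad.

Infra = {Dax, Sven}; Planning = {Ada}; Marketing = {Fynn}; Ethics = {Jae, Kiri}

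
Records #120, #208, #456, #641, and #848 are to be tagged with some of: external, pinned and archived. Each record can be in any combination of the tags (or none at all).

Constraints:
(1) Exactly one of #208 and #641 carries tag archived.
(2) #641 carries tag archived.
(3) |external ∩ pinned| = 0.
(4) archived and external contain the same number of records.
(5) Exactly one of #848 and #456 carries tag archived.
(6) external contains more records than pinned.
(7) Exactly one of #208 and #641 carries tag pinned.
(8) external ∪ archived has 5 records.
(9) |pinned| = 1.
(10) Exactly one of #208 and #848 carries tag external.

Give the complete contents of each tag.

external = {#120, #208, #456}; pinned = {#641}; archived = {#120, #641, #848}

From (2): #641 ∈ archived.
(1) (exactly one): #208 ∉ archived.
Suppose #120 ∉ external: no assignment then satisfies all the clues, so #120 ∈ external.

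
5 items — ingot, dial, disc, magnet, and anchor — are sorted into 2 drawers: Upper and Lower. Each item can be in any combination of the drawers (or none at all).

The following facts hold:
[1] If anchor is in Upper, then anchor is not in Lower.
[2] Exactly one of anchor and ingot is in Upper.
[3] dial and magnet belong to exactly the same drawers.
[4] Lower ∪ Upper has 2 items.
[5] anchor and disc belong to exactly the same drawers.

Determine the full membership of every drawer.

Upper = {anchor, disc}; Lower = {}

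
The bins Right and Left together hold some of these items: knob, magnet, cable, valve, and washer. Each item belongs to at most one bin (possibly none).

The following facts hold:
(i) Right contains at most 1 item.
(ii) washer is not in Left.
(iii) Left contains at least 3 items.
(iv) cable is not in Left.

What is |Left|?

3

From (ii): washer ∉ Left.
From (iv): cable ∉ Left.
(iii): only 3 candidates remain for Left, so all are in.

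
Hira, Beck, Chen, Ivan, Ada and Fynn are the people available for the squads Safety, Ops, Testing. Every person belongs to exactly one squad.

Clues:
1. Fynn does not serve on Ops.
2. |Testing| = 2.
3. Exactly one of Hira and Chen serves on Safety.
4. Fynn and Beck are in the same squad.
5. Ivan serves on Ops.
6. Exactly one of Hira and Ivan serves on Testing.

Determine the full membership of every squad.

From (1): Fynn ∉ Ops.
From (5): Ivan ∈ Ops.
(4): Beck matches Fynn: Beck ∉ Ops.
(6) (exactly one): Hira ∈ Testing.
(3) (exactly one): Chen ∈ Safety.
Suppose Beck ∉ Safety: no assignment then satisfies all the clues, so Beck ∈ Safety.

Safety = {Beck, Chen, Fynn}; Ops = {Ivan}; Testing = {Ada, Hira}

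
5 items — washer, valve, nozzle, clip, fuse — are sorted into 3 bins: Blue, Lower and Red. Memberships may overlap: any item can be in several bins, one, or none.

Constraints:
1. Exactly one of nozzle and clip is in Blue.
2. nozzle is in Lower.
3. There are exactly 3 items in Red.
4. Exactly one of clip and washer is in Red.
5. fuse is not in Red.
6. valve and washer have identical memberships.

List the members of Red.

Red = {nozzle, valve, washer}

From (2): nozzle ∈ Lower.
From (5): fuse ∉ Red.
Suppose washer ∉ Red: no assignment then satisfies all the clues, so washer ∈ Red.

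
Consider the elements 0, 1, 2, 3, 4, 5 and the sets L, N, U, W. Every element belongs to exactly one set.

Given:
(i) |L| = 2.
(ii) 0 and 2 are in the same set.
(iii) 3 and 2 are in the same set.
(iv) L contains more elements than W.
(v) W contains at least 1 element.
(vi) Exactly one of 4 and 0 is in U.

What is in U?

U = {0, 2, 3}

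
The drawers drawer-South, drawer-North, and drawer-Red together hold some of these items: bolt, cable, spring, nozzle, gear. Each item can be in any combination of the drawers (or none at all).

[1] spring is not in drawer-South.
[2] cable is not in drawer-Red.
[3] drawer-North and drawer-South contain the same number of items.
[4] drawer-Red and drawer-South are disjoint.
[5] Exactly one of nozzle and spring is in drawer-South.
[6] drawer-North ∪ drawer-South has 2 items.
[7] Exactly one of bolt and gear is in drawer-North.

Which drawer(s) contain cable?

cable: none

From (1): spring ∉ drawer-South.
From (2): cable ∉ drawer-Red.
(5) (exactly one): nozzle ∈ drawer-South.
(4) (disjoint): nozzle ∉ drawer-Red.
Suppose cable ∈ drawer-South: no assignment then satisfies all the clues, so cable ∉ drawer-South.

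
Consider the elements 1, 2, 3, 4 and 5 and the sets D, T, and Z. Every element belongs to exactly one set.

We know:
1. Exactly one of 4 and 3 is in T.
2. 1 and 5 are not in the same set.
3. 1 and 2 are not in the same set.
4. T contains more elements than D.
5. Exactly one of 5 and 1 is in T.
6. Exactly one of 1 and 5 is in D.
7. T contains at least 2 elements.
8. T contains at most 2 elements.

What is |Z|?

2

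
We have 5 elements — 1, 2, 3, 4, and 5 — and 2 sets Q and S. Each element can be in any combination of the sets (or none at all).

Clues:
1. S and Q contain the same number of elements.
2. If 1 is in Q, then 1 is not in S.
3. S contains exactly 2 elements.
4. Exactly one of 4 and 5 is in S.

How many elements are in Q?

2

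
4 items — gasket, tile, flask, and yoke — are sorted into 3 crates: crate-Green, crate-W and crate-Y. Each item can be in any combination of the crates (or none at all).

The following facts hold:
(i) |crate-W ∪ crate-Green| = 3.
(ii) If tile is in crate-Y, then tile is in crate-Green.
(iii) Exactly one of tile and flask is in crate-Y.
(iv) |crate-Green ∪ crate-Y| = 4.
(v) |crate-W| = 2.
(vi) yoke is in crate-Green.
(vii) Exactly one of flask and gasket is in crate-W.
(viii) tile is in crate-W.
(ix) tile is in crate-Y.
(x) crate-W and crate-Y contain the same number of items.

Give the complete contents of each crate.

crate-Green = {flask, tile, yoke}; crate-W = {flask, tile}; crate-Y = {gasket, tile}

From (vi): yoke ∈ crate-Green.
From (viii): tile ∈ crate-W.
From (ix): tile ∈ crate-Y.
(ii): tile ∈ crate-Green.
(iii) (exactly one): flask ∉ crate-Y.
Suppose gasket ∈ crate-Green: no assignment then satisfies all the clues, so gasket ∉ crate-Green.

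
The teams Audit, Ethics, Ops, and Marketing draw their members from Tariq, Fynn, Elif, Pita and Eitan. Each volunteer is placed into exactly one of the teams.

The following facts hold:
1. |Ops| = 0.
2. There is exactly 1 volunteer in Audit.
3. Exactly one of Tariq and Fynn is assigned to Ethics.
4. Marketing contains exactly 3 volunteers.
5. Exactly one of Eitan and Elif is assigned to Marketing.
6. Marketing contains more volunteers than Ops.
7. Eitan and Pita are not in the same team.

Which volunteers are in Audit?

Audit = {Eitan}

(1): Ops already has 0, so the rest are out.
Suppose Tariq ∈ Audit: no assignment then satisfies all the clues, so Tariq ∉ Audit.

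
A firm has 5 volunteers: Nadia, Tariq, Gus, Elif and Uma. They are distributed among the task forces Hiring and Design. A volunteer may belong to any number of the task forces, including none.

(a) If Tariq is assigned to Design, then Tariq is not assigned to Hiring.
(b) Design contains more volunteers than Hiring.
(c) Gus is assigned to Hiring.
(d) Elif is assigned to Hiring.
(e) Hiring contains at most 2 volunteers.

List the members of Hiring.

Hiring = {Elif, Gus}

From (c): Gus ∈ Hiring.
From (d): Elif ∈ Hiring.
(e): Hiring already has 2, so the rest are out.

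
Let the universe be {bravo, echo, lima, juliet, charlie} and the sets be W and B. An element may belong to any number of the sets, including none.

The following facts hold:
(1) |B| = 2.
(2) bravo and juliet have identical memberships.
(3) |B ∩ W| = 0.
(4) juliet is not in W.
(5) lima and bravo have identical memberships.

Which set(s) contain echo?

echo: B

From (4): juliet ∉ W.
(2): bravo matches juliet: bravo ∉ W.
(5): lima matches bravo: lima ∉ W.
Suppose echo ∈ W: no assignment then satisfies all the clues, so echo ∉ W.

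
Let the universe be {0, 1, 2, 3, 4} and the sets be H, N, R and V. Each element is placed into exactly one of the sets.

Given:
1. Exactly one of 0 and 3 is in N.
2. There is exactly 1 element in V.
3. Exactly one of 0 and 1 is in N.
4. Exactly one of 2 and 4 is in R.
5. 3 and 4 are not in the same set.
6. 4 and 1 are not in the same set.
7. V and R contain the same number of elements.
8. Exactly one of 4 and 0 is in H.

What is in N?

N = {1, 3}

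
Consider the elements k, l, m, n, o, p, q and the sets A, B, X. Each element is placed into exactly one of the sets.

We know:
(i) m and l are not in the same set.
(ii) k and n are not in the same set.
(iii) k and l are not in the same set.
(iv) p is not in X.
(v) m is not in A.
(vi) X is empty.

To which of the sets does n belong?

n: A

From (iv): p ∉ X.
From (v): m ∉ A.
(vi): X already has 0, so the rest are out.
Only one set left: m ∈ B.
(i): l ∉ B.
Only one set left: l ∈ A.
(iii): k ∉ A.
Only one set left: k ∈ B.
(ii): n ∉ B.
Only one set left: n ∈ A.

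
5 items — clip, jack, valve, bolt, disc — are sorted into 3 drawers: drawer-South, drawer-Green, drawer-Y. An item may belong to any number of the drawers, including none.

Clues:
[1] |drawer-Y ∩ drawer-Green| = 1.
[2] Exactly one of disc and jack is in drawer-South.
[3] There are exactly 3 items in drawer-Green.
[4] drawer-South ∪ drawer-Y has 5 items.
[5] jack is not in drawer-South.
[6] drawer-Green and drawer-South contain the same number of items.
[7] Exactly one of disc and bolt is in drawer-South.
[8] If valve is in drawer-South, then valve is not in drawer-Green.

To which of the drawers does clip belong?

clip: drawer-Green, drawer-South

From (5): jack ∉ drawer-South.
(2) (exactly one): disc ∈ drawer-South.
(7) (exactly one): bolt ∉ drawer-South.
Suppose clip ∉ drawer-South: no assignment then satisfies all the clues, so clip ∈ drawer-South.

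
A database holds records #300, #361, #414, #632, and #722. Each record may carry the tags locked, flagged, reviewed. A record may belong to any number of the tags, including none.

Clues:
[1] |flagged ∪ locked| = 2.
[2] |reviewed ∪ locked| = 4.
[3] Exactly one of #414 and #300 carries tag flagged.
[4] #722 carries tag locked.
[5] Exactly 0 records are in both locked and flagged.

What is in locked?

locked = {#722}

From (4): #722 ∈ locked.
Suppose #300 ∈ locked: no assignment then satisfies all the clues, so #300 ∉ locked.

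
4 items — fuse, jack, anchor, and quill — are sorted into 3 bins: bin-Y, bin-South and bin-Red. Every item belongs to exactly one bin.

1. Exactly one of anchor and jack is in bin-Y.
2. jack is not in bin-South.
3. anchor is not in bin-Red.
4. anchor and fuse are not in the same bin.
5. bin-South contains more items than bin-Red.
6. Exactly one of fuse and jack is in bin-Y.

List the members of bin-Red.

From (2): jack ∉ bin-South.
From (3): anchor ∉ bin-Red.
Suppose fuse ∉ bin-Red: no assignment then satisfies all the clues, so fuse ∈ bin-Red.

bin-Red = {fuse}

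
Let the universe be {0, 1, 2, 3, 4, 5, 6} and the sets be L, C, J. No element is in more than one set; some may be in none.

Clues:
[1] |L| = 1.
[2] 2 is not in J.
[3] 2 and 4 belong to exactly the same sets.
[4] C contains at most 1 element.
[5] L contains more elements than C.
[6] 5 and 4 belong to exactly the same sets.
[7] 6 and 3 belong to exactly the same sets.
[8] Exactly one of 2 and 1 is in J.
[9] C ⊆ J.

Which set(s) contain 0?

0: L

From (2): 2 ∉ J.
(3): 4 matches 2: 4 ∉ J.
(6): 5 matches 4: 5 ∉ J.
(8) (exactly one): 1 ∈ J.
(9) contrapositive: 2 ∉ C.
(9) contrapositive: 4 ∉ C.
(9) contrapositive: 5 ∉ C.
Suppose 0 ∉ L: no assignment then satisfies all the clues, so 0 ∈ L.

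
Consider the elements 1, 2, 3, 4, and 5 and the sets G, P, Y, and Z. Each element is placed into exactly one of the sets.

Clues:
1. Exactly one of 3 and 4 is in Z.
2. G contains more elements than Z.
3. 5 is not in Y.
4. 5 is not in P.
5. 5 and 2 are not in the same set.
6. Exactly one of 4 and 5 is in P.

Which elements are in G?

G = {1, 5}

From (3): 5 ∉ Y.
From (4): 5 ∉ P.
(6) (exactly one): 4 ∈ P.
(1) (exactly one): 3 ∈ Z.
Suppose 1 ∉ G: no assignment then satisfies all the clues, so 1 ∈ G.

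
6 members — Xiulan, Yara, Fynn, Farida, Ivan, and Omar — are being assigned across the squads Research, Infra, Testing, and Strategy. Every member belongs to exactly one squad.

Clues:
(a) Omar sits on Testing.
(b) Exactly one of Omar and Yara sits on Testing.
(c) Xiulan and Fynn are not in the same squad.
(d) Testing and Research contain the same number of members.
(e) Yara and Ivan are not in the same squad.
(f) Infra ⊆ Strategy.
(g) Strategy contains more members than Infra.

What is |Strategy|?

2

From (a): Omar ∈ Testing.
(b) (exactly one): Yara ∉ Testing.
Suppose Xiulan ∈ Infra: no assignment then satisfies all the clues, so Xiulan ∉ Infra.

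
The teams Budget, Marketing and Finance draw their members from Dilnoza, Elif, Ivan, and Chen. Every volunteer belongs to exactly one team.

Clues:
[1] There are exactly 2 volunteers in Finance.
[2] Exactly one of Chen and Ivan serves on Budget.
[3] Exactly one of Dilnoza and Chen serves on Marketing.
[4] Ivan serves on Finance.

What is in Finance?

Finance = {Elif, Ivan}

From (4): Ivan ∈ Finance.
(2) (exactly one): Chen ∈ Budget.
(3) (exactly one): Dilnoza ∈ Marketing.
(1): only 2 candidates remain for Finance, so all are in.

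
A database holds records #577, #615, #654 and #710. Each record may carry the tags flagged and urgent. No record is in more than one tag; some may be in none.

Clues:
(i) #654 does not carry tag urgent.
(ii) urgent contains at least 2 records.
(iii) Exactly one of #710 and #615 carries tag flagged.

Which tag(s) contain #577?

#577: urgent

From (i): #654 ∉ urgent.
Suppose #577 ∈ flagged: no assignment then satisfies all the clues, so #577 ∉ flagged.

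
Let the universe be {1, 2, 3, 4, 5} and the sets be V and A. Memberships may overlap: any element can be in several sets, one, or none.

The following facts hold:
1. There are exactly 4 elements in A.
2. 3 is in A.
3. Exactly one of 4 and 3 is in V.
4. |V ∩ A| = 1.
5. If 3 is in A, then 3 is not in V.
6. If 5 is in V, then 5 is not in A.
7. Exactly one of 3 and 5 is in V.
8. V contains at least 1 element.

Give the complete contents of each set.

V = {4, 5}; A = {1, 2, 3, 4}

From (2): 3 ∈ A.
(5): 3 ∉ V.
(7) (exactly one): 5 ∈ V.
(3) (exactly one): 4 ∈ V.
(6): 5 ∉ A.
(1): only 4 candidates remain for A, so all are in.
Suppose 1 ∈ V: no assignment then satisfies all the clues, so 1 ∉ V.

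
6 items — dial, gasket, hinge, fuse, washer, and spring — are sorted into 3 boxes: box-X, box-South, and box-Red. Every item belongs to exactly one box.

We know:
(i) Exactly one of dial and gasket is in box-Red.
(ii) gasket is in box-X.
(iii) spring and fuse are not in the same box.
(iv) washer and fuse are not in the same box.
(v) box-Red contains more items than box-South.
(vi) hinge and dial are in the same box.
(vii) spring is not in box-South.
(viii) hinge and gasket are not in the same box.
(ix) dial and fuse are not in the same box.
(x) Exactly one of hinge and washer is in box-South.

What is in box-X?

box-X = {fuse, gasket}

From (ii): gasket ∈ box-X.
From (vii): spring ∉ box-South.
(i) (exactly one): dial ∈ box-Red.
(vi): hinge matches dial: hinge ∉ box-X.
(vi): hinge matches dial: hinge ∉ box-South.
(vi): hinge matches dial: hinge ∈ box-Red.
(ix): fuse ∉ box-Red.
(x) (exactly one): washer ∈ box-South.
(iv): fuse ∉ box-South.
Only one box left: fuse ∈ box-X.
(iii): spring ∉ box-X.
Only one box left: spring ∈ box-Red.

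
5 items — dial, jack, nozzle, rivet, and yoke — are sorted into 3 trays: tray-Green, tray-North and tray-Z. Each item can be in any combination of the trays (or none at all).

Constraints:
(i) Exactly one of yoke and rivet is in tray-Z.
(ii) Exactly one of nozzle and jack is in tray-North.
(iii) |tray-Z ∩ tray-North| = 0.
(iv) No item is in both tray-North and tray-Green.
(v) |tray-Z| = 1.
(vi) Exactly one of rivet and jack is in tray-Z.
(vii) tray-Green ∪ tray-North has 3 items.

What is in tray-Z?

tray-Z = {rivet}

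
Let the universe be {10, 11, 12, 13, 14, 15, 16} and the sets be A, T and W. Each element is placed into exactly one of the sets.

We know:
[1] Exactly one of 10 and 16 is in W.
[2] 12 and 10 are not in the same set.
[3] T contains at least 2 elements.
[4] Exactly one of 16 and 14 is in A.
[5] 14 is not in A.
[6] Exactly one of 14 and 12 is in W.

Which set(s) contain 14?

14: W

From (5): 14 ∉ A.
(4) (exactly one): 16 ∈ A.
(1) (exactly one): 10 ∈ W.
(2): 12 ∉ W.
(6) (exactly one): 14 ∈ W.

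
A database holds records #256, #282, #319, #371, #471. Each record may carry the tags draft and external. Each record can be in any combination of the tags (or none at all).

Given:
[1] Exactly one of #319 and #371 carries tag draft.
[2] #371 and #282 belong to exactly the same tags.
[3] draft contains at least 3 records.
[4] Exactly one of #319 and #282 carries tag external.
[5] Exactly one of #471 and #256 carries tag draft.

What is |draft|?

3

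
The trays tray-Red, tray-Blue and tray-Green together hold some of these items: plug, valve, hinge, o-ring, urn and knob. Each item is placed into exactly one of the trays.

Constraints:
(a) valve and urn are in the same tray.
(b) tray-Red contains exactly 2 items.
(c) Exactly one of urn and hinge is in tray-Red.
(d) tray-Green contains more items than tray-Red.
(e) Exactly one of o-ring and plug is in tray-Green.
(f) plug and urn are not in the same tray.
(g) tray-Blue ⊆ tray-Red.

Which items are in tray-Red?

tray-Red = {hinge, plug}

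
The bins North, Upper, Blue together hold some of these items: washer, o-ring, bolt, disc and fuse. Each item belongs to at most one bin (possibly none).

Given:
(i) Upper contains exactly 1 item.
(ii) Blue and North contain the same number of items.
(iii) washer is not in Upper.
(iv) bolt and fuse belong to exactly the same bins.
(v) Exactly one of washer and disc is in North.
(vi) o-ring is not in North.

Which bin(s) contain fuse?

fuse: none

From (iii): washer ∉ Upper.
From (vi): o-ring ∉ North.
Suppose fuse ∈ North: no assignment then satisfies all the clues, so fuse ∉ North.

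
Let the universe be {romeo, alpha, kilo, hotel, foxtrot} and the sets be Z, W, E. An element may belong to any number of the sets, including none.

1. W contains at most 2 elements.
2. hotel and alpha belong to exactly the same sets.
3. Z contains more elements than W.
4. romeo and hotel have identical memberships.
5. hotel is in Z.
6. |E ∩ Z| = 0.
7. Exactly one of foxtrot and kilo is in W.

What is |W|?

1

From (5): hotel ∈ Z.
(2): alpha matches hotel: alpha ∈ Z.
(4): romeo matches hotel: romeo ∈ Z.
Suppose romeo ∈ W: no assignment then satisfies all the clues, so romeo ∉ W.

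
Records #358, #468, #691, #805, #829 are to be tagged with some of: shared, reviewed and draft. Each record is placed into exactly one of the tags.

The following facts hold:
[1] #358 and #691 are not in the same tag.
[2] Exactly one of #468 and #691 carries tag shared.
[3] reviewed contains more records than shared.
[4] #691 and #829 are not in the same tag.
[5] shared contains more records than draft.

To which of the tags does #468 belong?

#468: reviewed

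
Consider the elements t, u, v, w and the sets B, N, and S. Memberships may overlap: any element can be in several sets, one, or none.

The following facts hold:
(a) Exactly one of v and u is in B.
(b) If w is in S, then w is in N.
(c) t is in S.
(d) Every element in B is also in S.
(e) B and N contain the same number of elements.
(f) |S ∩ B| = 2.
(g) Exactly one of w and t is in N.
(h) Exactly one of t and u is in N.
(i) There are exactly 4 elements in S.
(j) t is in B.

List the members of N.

N = {u, w}

From (c): t ∈ S.
From (j): t ∈ B.
(i): only 4 candidates remain for S, so all are in.
(b): w ∈ N.
(g) (exactly one): t ∉ N.
(h) (exactly one): u ∈ N.
Suppose v ∈ N: no assignment then satisfies all the clues, so v ∉ N.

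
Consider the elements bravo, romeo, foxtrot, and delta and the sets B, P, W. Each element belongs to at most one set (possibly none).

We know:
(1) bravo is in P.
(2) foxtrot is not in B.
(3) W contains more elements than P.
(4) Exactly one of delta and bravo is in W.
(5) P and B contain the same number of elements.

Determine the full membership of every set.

From (1): bravo ∈ P.
From (2): foxtrot ∉ B.
(4) (exactly one): delta ∈ W.
Suppose romeo ∉ B: no assignment then satisfies all the clues, so romeo ∈ B.

B = {romeo}; P = {bravo}; W = {delta, foxtrot}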